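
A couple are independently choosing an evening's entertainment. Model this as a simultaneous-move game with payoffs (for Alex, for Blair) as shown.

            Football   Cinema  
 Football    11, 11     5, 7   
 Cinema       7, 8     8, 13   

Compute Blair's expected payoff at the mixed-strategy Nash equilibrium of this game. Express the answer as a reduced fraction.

29/3

Alex mixes with probability p on Football, chosen so Blair is indifferent: 11p + 8(1−p) = 7p + 13(1−p) gives p = 5/9.
Blair's expected payoff is 11·5/9 + 8·4/9 = 29/3.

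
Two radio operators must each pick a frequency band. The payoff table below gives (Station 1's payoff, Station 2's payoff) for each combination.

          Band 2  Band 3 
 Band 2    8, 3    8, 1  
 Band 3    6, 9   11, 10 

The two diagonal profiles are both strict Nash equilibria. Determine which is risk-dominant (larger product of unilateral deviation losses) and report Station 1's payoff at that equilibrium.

At both Band 2: Station 1 loses 8 − 6 = 2 by deviating; Station 2 loses 3 − 1 = 2. Product = 2·2 = 4.
At both Band 3: Station 1 loses 11 − 8 = 3 by deviating; Station 2 loses 10 − 9 = 1. Product = 3·1 = 3.
4 > 3, so both Band 2 is risk-dominant. Station 1's payoff there is 8.

8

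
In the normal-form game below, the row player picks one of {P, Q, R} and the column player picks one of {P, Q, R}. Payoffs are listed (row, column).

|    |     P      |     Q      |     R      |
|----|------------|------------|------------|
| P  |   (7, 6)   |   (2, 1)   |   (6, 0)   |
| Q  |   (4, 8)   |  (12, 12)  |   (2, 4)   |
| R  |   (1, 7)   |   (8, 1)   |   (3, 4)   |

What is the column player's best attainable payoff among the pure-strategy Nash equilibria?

12

Both P is a pure NE (the row player: 7 ≥ 4; the column player: 6 ≥ 1). The column player gets 6.
Both Q is a pure NE (the row player: 12 ≥ 8; the column player: 12 ≥ 8). The column player gets 12.
Every other cell has a profitable deviation for at least one player. Highest of {6, 12} is 12.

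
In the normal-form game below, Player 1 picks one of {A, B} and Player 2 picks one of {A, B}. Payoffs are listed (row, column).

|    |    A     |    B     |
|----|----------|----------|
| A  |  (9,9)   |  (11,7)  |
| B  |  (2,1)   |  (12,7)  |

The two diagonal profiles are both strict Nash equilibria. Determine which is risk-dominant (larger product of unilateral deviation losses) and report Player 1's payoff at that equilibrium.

At both A: Player 1 loses 9 − 2 = 7 by deviating; Player 2 loses 9 − 7 = 2. Product = 7·2 = 14.
At both B: Player 1 loses 12 − 11 = 1 by deviating; Player 2 loses 7 − 1 = 6. Product = 1·6 = 6.
14 > 6, so both A is risk-dominant. Player 1's payoff there is 9.

9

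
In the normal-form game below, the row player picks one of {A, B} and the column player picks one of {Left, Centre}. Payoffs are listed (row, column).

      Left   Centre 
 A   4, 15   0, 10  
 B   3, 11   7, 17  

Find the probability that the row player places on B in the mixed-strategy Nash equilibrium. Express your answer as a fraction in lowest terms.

The row player's mix p on A must make the column player indifferent between Left and Centre.
The column player's payoff from Left: 15p + 11(1−p). From Centre: 10p + 17(1−p).
Set equal: 5p = 6(1−p) → p = 6/11.
Probability on B is 1 − 6/11 = 5/11.

5/11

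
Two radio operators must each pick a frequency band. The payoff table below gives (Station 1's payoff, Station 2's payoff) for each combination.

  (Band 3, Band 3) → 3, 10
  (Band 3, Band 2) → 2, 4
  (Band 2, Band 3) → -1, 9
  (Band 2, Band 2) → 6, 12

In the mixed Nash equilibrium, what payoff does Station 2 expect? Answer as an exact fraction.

Station 1 mixes with probability p on Band 3, chosen so Station 2 is indifferent: 10p + 9(1−p) = 4p + 12(1−p) gives p = 1/3.
Station 2's expected payoff is 10·1/3 + 9·2/3 = 28/3.

28/3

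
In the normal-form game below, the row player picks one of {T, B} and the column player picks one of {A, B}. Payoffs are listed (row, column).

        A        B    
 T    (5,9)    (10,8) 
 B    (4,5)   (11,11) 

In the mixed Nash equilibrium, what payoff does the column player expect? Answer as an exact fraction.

59/7

The row player mixes with probability p on T, chosen so the column player is indifferent: 9p + 5(1−p) = 8p + 11(1−p) gives p = 6/7.
The column player's expected payoff is 9·6/7 + 5·1/7 = 59/7.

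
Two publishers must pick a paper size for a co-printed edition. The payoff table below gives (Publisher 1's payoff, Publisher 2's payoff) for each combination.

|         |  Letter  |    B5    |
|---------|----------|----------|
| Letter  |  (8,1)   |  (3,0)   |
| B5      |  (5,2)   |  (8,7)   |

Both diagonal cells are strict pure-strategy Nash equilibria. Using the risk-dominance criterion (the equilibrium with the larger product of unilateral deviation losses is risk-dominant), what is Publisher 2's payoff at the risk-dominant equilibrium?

7

At both Letter: Publisher 1 loses 8 − 5 = 3 by deviating; Publisher 2 loses 1 − 0 = 1. Product = 3·1 = 3.
At both B5: Publisher 1 loses 8 − 3 = 5 by deviating; Publisher 2 loses 7 − 2 = 5. Product = 5·5 = 25.
25 > 3, so both B5 is risk-dominant. Publisher 2's payoff there is 7.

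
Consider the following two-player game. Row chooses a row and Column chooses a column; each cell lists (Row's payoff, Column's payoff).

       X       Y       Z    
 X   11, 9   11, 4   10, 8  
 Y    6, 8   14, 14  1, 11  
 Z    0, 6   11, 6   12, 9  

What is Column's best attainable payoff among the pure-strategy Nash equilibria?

14

Both X is a pure NE (Row: 11 ≥ 6; Column: 9 ≥ 8). Column gets 9.
Both Y is a pure NE (Row: 14 ≥ 11; Column: 14 ≥ 11). Column gets 14.
Both Z is a pure NE (Row: 12 ≥ 10; Column: 9 ≥ 6). Column gets 9.
Every other cell has a profitable deviation for at least one player. Highest of {9, 14, 9} is 14.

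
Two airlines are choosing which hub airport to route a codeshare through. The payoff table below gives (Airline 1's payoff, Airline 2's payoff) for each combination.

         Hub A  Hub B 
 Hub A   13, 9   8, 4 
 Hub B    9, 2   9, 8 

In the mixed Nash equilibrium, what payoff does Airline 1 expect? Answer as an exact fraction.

9

Airline 2 mixes with probability q on Hub A, chosen so Airline 1 is indifferent: 13q + 8(1−q) = 9q + 9(1−q) gives q = 1/5.
Airline 1's expected payoff (from either row, since indifferent) is 13·1/5 + 8·4/5 = 9.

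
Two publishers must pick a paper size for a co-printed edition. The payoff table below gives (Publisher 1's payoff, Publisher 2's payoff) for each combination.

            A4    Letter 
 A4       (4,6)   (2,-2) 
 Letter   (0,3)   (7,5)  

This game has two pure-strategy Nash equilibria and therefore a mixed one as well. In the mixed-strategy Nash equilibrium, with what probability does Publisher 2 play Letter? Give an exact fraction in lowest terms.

Publisher 2's mix q on A4 must make Publisher 1 indifferent between A4 and Letter.
Publisher 1's payoff from A4: 4q + 2(1−q). From Letter: 0q + 7(1−q).
Set equal: 4q = 5(1−q) → q = 5/9.
Probability on Letter is 1 − 5/9 = 4/9.

4/9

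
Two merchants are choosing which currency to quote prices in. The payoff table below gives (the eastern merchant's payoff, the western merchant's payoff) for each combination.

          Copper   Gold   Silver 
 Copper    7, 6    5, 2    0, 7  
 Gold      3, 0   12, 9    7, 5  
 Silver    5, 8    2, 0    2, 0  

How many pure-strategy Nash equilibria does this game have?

Both Gold: the eastern merchant gets 12 (best alternative 5); the western merchant gets 9 (best alternative 5). Neither deviates — NE.
Both Copper is not a NE: the western merchant would switch to Silver (7 > 6).
No other cell survives both best-response checks, so there is 1 pure NE.

1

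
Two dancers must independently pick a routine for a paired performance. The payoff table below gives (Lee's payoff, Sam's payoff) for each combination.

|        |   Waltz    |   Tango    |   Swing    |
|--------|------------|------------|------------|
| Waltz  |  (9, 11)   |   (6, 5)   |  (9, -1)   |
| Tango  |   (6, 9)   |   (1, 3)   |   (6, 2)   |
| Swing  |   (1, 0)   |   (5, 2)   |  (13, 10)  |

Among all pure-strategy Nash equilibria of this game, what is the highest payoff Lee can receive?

Both Waltz is a pure NE (Lee: 9 ≥ 6; Sam: 11 ≥ 5). Lee gets 9.
Both Swing is a pure NE (Lee: 13 ≥ 9; Sam: 10 ≥ 2). Lee gets 13.
Every other cell has a profitable deviation for at least one player. Highest of {9, 13} is 13.

13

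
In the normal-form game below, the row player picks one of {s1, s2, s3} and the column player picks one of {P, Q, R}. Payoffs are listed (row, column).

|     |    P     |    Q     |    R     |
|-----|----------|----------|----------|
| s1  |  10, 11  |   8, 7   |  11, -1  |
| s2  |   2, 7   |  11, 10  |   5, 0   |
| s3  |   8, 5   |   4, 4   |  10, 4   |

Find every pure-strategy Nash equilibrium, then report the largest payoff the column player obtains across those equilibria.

(s1, P) is a pure NE (the row player: 10 ≥ 8; the column player: 11 ≥ 7). The column player gets 11.
(s2, Q) is a pure NE (the row player: 11 ≥ 8; the column player: 10 ≥ 7). The column player gets 10.
Every other cell has a profitable deviation for at least one player. Highest of {11, 10} is 11.

11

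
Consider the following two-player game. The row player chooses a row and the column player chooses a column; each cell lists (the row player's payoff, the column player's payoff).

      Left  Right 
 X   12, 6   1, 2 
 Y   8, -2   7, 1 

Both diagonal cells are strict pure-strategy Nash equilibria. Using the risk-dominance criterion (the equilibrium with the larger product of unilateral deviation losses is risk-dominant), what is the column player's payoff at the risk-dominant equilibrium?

1

At (X, Left): the row player loses 12 − 8 = 4 by deviating; the column player loses 6 − 2 = 4. Product = 4·4 = 16.
At (Y, Right): the row player loses 7 − 1 = 6 by deviating; the column player loses 1 − (-2) = 3. Product = 6·3 = 18.
18 > 16, so (Y, Right) is risk-dominant. The column player's payoff there is 1.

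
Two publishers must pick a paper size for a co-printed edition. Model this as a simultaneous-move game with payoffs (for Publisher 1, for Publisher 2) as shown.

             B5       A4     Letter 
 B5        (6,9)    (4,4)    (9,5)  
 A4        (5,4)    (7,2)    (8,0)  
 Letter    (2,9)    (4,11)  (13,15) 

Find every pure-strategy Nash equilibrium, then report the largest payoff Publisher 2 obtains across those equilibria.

Both B5 is a pure NE (Publisher 1: 6 ≥ 5; Publisher 2: 9 ≥ 5). Publisher 2 gets 9.
Both Letter is a pure NE (Publisher 1: 13 ≥ 9; Publisher 2: 15 ≥ 11). Publisher 2 gets 15.
Every other cell has a profitable deviation for at least one player. Highest of {9, 15} is 15.

15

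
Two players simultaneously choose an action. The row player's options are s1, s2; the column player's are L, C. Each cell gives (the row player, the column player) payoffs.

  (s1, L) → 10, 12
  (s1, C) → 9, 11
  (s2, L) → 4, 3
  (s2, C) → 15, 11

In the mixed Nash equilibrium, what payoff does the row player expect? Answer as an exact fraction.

The column player mixes with probability q on L, chosen so the row player is indifferent: 10q + 9(1−q) = 4q + 15(1−q) gives q = 1/2.
The row player's expected payoff (from either row, since indifferent) is 10·1/2 + 9·1/2 = 19/2.

19/2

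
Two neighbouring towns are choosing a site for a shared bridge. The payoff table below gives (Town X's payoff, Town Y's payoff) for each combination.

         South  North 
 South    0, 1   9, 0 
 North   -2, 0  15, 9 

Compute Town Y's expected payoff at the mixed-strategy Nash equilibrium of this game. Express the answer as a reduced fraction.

Town X mixes with probability p on South, chosen so Town Y is indifferent: 1p + 0(1−p) = 0p + 9(1−p) gives p = 9/10.
Town Y's expected payoff is 1·9/10 + 0·1/10 = 9/10.

9/10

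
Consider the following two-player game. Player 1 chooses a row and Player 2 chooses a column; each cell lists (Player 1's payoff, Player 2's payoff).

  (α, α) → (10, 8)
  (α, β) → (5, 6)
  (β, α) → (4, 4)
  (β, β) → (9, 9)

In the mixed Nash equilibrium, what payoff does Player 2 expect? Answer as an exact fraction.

48/7

Player 1 mixes with probability p on α, chosen so Player 2 is indifferent: 8p + 4(1−p) = 6p + 9(1−p) gives p = 5/7.
Player 2's expected payoff is 8·5/7 + 4·2/7 = 48/7.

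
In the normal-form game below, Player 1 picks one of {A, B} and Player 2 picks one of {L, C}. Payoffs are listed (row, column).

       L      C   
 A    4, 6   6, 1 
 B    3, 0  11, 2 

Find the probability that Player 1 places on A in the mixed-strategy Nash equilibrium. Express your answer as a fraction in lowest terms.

Player 1's mix p on A must make Player 2 indifferent between L and C.
Player 2's payoff from L: 6p + 0(1−p). From C: 1p + 2(1−p).
Set equal: 5p = 2(1−p) → p = 2/7.

2/7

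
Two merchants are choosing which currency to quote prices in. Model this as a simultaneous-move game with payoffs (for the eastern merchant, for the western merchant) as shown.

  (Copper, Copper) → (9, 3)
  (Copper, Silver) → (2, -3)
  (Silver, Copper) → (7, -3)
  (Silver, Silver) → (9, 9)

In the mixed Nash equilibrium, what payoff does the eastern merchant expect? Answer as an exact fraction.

67/9

The western merchant mixes with probability q on Copper, chosen so the eastern merchant is indifferent: 9q + 2(1−q) = 7q + 9(1−q) gives q = 7/9.
The eastern merchant's expected payoff (from either row, since indifferent) is 9·7/9 + 2·2/9 = 67/9.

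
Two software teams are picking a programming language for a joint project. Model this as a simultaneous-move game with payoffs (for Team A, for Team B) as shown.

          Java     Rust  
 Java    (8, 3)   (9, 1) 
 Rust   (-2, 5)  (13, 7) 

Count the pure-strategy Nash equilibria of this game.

Both Java: Team A gets 8 (best alternative -2); Team B gets 3 (best alternative 1). Neither deviates — NE.
Both Rust: Team A gets 13 (best alternative 9); Team B gets 7 (best alternative 5). Neither deviates — NE.
(Java, Rust) is not a NE: Team A would switch to Rust (13 > 9).
No other cell survives both best-response checks, so there are 2 pure NE.

2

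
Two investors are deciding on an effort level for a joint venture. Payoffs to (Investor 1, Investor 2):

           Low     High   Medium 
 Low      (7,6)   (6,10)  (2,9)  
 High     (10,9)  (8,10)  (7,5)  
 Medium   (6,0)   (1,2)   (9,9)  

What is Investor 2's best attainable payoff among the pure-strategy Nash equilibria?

10

Both High is a pure NE (Investor 1: 8 ≥ 6; Investor 2: 10 ≥ 9). Investor 2 gets 10.
Both Medium is a pure NE (Investor 1: 9 ≥ 7; Investor 2: 9 ≥ 2). Investor 2 gets 9.
Every other cell has a profitable deviation for at least one player. Highest of {10, 9} is 10.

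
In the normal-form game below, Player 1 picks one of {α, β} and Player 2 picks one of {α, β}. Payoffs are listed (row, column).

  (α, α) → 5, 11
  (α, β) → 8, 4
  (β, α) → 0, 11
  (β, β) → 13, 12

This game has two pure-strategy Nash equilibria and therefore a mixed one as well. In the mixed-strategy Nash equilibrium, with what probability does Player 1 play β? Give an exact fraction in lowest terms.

Player 1's mix p on α must make Player 2 indifferent between α and β.
Player 2's payoff from α: 11p + 11(1−p). From β: 4p + 12(1−p).
Set equal: 7p = 1(1−p) → p = 1/8.
Probability on β is 1 − 1/8 = 7/8.

7/8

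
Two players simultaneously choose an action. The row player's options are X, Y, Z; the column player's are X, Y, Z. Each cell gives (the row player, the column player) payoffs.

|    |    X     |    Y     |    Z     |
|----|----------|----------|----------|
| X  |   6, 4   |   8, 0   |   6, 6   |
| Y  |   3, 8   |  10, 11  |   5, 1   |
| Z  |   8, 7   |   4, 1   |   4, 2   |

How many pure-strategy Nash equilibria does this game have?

3

(X, Z): the row player gets 6 (best alternative 5); the column player gets 6 (best alternative 4). Neither deviates — NE.
Both Y: the row player gets 10 (best alternative 8); the column player gets 11 (best alternative 8). Neither deviates — NE.
(Z, X): the row player gets 8 (best alternative 6); the column player gets 7 (best alternative 2). Neither deviates — NE.
Both Z is not a NE: the row player would switch to X (6 > 4).
No other cell survives both best-response checks, so there are 3 pure NE.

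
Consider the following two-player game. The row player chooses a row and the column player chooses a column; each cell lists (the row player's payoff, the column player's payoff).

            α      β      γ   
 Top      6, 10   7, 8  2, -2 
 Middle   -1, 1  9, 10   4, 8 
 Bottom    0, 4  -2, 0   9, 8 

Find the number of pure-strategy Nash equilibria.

3

(Top, α): the row player gets 6 (best alternative 0); the column player gets 10 (best alternative 8). Neither deviates — NE.
(Middle, β): the row player gets 9 (best alternative 7); the column player gets 10 (best alternative 8). Neither deviates — NE.
(Bottom, γ): the row player gets 9 (best alternative 4); the column player gets 8 (best alternative 4). Neither deviates — NE.
(Top, γ) is not a NE: the row player would switch to Bottom (9 > 2).
No other cell survives both best-response checks, so there are 3 pure NE.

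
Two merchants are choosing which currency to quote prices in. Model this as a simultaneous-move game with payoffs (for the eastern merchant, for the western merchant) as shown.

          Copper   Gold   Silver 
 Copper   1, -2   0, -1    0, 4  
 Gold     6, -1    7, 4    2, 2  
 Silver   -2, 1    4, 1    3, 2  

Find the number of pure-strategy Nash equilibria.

2

Both Gold: the eastern merchant gets 7 (best alternative 4); the western merchant gets 4 (best alternative 2). Neither deviates — NE.
Both Silver: the eastern merchant gets 3 (best alternative 2); the western merchant gets 2 (best alternative 1). Neither deviates — NE.
Both Copper is not a NE: the eastern merchant would switch to Gold (6 > 1).
No other cell survives both best-response checks, so there are 2 pure NE.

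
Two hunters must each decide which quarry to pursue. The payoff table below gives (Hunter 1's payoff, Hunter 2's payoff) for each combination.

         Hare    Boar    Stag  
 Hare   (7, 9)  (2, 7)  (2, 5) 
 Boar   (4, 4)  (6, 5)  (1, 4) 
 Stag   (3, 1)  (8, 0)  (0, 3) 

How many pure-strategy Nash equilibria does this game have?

1

Both Hare: Hunter 1 gets 7 (best alternative 4); Hunter 2 gets 9 (best alternative 7). Neither deviates — NE.
Both Boar is not a NE: Hunter 1 would switch to Stag (8 > 6).
No other cell survives both best-response checks, so there is 1 pure NE.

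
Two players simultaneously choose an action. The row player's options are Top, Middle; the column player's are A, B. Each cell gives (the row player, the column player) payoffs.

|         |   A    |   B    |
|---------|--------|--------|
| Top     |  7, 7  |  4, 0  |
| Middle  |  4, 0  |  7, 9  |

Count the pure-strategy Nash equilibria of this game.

2

(Top, A): the row player gets 7 (best alternative 4); the column player gets 7 (best alternative 0). Neither deviates — NE.
(Middle, B): the row player gets 7 (best alternative 4); the column player gets 9 (best alternative 0). Neither deviates — NE.
(Middle, A) is not a NE: the row player would switch to Top (7 > 4).
No other cell survives both best-response checks, so there are 2 pure NE.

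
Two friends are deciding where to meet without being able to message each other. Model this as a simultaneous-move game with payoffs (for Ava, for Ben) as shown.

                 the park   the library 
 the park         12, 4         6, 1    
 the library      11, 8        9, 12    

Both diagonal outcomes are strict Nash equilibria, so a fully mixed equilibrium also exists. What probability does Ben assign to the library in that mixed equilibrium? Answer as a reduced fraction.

Ben's mix q on the park must make Ava indifferent between the park and the library.
Ava's payoff from the park: 12q + 6(1−q). From the library: 11q + 9(1−q).
Set equal: 1q = 3(1−q) → q = 3/4.
Probability on the library is 1 − 3/4 = 1/4.

1/4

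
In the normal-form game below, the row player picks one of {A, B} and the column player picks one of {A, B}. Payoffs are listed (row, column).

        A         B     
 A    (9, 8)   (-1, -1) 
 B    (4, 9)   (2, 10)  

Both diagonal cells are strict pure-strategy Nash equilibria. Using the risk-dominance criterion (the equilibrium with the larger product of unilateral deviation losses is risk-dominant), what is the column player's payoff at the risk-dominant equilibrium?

At both A: the row player loses 9 − 4 = 5 by deviating; the column player loses 8 − (-1) = 9. Product = 5·9 = 45.
At both B: the row player loses 2 − (-1) = 3 by deviating; the column player loses 10 − 9 = 1. Product = 3·1 = 3.
45 > 3, so both A is risk-dominant. The column player's payoff there is 8.

8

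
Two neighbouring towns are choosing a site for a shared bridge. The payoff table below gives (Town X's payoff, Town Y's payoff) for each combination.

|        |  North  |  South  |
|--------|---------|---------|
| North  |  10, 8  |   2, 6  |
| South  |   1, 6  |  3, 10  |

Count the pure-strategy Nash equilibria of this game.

Both North: Town X gets 10 (best alternative 1); Town Y gets 8 (best alternative 6). Neither deviates — NE.
Both South: Town X gets 3 (best alternative 2); Town Y gets 10 (best alternative 6). Neither deviates — NE.
(South, North) is not a NE: Town X would switch to North (10 > 1).
No other cell survives both best-response checks, so there are 2 pure NE.

2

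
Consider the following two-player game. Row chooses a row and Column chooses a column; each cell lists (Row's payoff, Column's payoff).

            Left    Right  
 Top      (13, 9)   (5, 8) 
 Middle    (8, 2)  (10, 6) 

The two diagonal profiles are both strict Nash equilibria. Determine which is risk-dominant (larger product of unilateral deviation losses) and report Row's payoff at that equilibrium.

10

At (Top, Left): Row loses 13 − 8 = 5 by deviating; Column loses 9 − 8 = 1. Product = 5·1 = 5.
At (Middle, Right): Row loses 10 − 5 = 5 by deviating; Column loses 6 − 2 = 4. Product = 5·4 = 20.
20 > 5, so (Middle, Right) is risk-dominant. Row's payoff there is 10.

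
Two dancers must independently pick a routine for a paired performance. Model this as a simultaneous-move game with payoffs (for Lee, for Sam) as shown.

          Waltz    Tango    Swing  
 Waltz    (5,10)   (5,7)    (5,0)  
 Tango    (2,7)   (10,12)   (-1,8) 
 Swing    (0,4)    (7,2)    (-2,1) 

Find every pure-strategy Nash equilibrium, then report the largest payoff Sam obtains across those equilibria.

12

Both Waltz is a pure NE (Lee: 5 ≥ 2; Sam: 10 ≥ 7). Sam gets 10.
Both Tango is a pure NE (Lee: 10 ≥ 7; Sam: 12 ≥ 8). Sam gets 12.
Every other cell has a profitable deviation for at least one player. Highest of {10, 12} is 12.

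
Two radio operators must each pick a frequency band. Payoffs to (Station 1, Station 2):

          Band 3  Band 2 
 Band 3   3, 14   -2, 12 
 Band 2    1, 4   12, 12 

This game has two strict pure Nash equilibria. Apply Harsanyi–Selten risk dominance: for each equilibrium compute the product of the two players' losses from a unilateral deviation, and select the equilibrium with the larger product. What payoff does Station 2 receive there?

12

At both Band 3: Station 1 loses 3 − 1 = 2 by deviating; Station 2 loses 14 − 12 = 2. Product = 2·2 = 4.
At both Band 2: Station 1 loses 12 − (-2) = 14 by deviating; Station 2 loses 12 − 4 = 8. Product = 14·8 = 112.
112 > 4, so both Band 2 is risk-dominant. Station 2's payoff there is 12.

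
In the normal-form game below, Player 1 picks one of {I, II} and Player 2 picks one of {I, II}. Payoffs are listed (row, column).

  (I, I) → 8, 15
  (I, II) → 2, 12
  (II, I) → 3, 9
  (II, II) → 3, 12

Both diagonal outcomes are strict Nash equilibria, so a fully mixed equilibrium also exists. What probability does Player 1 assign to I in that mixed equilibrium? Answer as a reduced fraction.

1/2

Player 1's mix p on I must make Player 2 indifferent between I and II.
Player 2's payoff from I: 15p + 9(1−p). From II: 12p + 12(1−p).
Set equal: 3p = 3(1−p) → p = 3/6 = 1/2.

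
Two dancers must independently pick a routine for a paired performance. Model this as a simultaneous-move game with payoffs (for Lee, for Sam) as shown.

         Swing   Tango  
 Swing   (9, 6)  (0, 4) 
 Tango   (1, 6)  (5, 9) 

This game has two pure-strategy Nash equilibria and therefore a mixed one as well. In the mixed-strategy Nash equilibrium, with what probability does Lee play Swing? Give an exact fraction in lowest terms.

Lee's mix p on Swing must make Sam indifferent between Swing and Tango.
Sam's payoff from Swing: 6p + 6(1−p). From Tango: 4p + 9(1−p).
Set equal: 2p = 3(1−p) → p = 3/5.

3/5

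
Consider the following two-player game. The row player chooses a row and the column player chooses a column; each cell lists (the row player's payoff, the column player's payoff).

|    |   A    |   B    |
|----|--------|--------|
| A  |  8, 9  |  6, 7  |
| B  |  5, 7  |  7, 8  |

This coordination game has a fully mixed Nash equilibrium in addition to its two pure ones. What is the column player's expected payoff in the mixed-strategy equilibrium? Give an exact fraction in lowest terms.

23/3

The row player mixes with probability p on A, chosen so the column player is indifferent: 9p + 7(1−p) = 7p + 8(1−p) gives p = 1/3.
The column player's expected payoff is 9·1/3 + 7·2/3 = 23/3.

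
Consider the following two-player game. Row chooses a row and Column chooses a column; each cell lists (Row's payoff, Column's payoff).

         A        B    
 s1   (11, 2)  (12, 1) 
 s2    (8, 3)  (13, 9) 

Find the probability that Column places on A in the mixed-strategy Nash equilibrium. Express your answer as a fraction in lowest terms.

Column's mix q on A must make Row indifferent between s1 and s2.
Row's payoff from s1: 11q + 12(1−q). From s2: 8q + 13(1−q).
Set equal: 3q = 1(1−q) → q = 1/4.

1/4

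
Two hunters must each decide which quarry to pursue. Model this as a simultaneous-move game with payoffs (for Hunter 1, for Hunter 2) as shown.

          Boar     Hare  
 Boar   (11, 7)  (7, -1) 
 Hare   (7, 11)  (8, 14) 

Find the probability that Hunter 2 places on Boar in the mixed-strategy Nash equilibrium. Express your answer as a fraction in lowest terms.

Hunter 2's mix q on Boar must make Hunter 1 indifferent between Boar and Hare.
Hunter 1's payoff from Boar: 11q + 7(1−q). From Hare: 7q + 8(1−q).
Set equal: 4q = 1(1−q) → q = 1/5.

1/5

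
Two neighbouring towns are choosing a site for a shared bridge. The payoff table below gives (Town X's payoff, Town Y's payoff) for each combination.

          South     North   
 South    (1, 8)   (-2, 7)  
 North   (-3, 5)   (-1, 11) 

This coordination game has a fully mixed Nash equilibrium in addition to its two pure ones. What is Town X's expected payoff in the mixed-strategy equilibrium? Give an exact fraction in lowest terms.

Town Y mixes with probability q on South, chosen so Town X is indifferent: 1q + (-2)(1−q) = (-3)q + (-1)(1−q) gives q = 1/5.
Town X's expected payoff (from either row, since indifferent) is 1·1/5 + (-2)·4/5 = -7/5.

-7/5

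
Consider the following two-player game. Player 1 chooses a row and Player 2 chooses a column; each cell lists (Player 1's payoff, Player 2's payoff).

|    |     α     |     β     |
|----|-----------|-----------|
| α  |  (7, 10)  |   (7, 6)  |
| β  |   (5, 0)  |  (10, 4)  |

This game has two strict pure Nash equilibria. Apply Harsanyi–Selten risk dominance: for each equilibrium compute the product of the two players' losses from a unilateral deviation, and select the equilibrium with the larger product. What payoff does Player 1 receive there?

At both α: Player 1 loses 7 − 5 = 2 by deviating; Player 2 loses 10 − 6 = 4. Product = 2·4 = 8.
At both β: Player 1 loses 10 − 7 = 3 by deviating; Player 2 loses 4 − 0 = 4. Product = 3·4 = 12.
12 > 8, so both β is risk-dominant. Player 1's payoff there is 10.

10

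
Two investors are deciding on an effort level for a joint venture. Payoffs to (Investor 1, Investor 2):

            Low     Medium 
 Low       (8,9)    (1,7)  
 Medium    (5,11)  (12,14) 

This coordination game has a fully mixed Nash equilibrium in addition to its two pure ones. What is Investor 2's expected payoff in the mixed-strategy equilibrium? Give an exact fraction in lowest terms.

49/5

Investor 1 mixes with probability p on Low, chosen so Investor 2 is indifferent: 9p + 11(1−p) = 7p + 14(1−p) gives p = 3/5.
Investor 2's expected payoff is 9·3/5 + 11·2/5 = 49/5.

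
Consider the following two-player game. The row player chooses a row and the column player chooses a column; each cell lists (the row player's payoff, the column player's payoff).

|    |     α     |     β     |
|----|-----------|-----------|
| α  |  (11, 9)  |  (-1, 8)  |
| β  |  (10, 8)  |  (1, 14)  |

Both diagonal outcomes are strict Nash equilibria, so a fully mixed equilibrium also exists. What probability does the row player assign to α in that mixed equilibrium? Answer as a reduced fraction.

6/7

The row player's mix p on α must make the column player indifferent between α and β.
The column player's payoff from α: 9p + 8(1−p). From β: 8p + 14(1−p).
Set equal: 1p = 6(1−p) → p = 6/7.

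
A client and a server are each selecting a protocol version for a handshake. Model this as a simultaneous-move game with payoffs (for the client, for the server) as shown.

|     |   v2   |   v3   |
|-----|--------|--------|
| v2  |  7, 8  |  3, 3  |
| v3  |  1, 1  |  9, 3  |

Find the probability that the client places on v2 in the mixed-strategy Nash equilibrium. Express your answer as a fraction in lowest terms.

The client's mix p on v2 must make the server indifferent between v2 and v3.
The server's payoff from v2: 8p + 1(1−p). From v3: 3p + 3(1−p).
Set equal: 5p = 2(1−p) → p = 2/7.

2/7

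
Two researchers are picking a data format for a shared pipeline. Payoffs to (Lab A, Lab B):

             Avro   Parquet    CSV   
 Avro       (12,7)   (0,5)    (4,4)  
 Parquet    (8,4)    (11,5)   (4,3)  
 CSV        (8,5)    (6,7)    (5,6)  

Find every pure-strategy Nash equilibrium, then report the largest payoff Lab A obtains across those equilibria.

Both Avro is a pure NE (Lab A: 12 ≥ 8; Lab B: 7 ≥ 5). Lab A gets 12.
Both Parquet is a pure NE (Lab A: 11 ≥ 6; Lab B: 5 ≥ 4). Lab A gets 11.
Every other cell has a profitable deviation for at least one player. Highest of {12, 11} is 12.

12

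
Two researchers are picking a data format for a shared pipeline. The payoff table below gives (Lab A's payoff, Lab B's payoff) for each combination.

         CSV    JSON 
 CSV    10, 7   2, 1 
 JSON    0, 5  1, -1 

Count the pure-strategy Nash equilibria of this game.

1

Both CSV: Lab A gets 10 (best alternative 0); Lab B gets 7 (best alternative 1). Neither deviates — NE.
Both JSON is not a NE: Lab A would switch to CSV (2 > 1).
No other cell survives both best-response checks, so there is 1 pure NE.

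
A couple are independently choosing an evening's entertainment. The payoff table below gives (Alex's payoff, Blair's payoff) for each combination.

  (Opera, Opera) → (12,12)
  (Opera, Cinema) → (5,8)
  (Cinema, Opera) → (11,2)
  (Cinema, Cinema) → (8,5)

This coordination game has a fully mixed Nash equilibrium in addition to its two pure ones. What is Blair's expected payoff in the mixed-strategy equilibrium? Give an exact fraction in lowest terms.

44/7

Alex mixes with probability p on Opera, chosen so Blair is indifferent: 12p + 2(1−p) = 8p + 5(1−p) gives p = 3/7.
Blair's expected payoff is 12·3/7 + 2·4/7 = 44/7.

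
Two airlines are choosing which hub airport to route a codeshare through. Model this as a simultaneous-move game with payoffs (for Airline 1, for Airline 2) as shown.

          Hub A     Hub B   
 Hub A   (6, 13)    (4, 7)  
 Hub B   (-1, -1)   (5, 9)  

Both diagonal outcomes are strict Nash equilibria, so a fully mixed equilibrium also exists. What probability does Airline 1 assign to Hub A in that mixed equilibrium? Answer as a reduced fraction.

5/8

Airline 1's mix p on Hub A must make Airline 2 indifferent between Hub A and Hub B.
Airline 2's payoff from Hub A: 13p + (-1)(1−p). From Hub B: 7p + 9(1−p).
Set equal: 6p = 10(1−p) → p = 10/16 = 5/8.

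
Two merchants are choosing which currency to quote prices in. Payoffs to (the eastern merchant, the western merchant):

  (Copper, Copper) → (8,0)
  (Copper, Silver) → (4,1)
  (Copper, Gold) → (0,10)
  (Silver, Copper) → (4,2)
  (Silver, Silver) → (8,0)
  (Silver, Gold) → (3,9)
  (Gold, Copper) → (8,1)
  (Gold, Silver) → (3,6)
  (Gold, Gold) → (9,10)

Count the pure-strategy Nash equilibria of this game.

Both Gold: the eastern merchant gets 9 (best alternative 3); the western merchant gets 10 (best alternative 6). Neither deviates — NE.
Both Copper is not a NE: the western merchant would switch to Gold (10 > 0).
No other cell survives both best-response checks, so there is 1 pure NE.

1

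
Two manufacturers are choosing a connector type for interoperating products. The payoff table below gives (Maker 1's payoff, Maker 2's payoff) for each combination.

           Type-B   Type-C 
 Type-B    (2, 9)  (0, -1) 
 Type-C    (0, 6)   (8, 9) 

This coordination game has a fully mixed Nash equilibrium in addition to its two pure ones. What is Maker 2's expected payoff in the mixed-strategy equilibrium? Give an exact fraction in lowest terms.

87/13

Maker 1 mixes with probability p on Type-B, chosen so Maker 2 is indifferent: 9p + 6(1−p) = (-1)p + 9(1−p) gives p = 3/13.
Maker 2's expected payoff is 9·3/13 + 6·10/13 = 87/13.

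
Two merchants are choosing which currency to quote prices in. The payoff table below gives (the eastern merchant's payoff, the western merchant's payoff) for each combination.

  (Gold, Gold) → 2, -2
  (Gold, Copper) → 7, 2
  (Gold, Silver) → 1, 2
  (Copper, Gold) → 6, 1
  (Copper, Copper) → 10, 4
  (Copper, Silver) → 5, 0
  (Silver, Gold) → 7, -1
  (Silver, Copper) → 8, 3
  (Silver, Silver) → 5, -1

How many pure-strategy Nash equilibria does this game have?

Both Copper: the eastern merchant gets 10 (best alternative 8); the western merchant gets 4 (best alternative 1). Neither deviates — NE.
Both Gold is not a NE: the eastern merchant would switch to Silver (7 > 2).
No other cell survives both best-response checks, so there is 1 pure NE.

1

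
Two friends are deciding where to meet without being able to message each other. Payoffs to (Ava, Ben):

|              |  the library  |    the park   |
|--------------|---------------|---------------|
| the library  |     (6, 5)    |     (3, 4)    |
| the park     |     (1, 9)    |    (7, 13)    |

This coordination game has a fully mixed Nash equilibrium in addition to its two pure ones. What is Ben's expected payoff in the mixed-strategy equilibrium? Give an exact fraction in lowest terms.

Ava mixes with probability p on the library, chosen so Ben is indifferent: 5p + 9(1−p) = 4p + 13(1−p) gives p = 4/5.
Ben's expected payoff is 5·4/5 + 9·1/5 = 29/5.

29/5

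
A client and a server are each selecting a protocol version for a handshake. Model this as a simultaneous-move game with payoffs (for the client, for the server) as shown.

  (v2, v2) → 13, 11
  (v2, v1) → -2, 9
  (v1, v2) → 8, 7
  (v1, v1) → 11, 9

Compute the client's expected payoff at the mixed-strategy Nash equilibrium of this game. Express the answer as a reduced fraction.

53/6

The server mixes with probability q on v2, chosen so the client is indifferent: 13q + (-2)(1−q) = 8q + 11(1−q) gives q = 13/18.
The client's expected payoff (from either row, since indifferent) is 13·13/18 + (-2)·5/18 = 53/6.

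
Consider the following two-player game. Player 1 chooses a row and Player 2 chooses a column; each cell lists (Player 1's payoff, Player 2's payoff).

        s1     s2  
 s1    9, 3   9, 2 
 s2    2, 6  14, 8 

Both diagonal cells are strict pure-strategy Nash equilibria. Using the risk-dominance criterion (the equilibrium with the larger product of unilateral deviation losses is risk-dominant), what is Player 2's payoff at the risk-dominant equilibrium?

At both s1: Player 1 loses 9 − 2 = 7 by deviating; Player 2 loses 3 − 2 = 1. Product = 7·1 = 7.
At both s2: Player 1 loses 14 − 9 = 5 by deviating; Player 2 loses 8 − 6 = 2. Product = 5·2 = 10.
10 > 7, so both s2 is risk-dominant. Player 2's payoff there is 8.

8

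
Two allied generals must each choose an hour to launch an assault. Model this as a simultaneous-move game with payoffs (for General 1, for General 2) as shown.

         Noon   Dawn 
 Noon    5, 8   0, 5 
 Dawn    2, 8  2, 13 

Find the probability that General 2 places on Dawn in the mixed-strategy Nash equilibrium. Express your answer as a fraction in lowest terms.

General 2's mix q on Noon must make General 1 indifferent between Noon and Dawn.
General 1's payoff from Noon: 5q + 0(1−q). From Dawn: 2q + 2(1−q).
Set equal: 3q = 2(1−q) → q = 2/5.
Probability on Dawn is 1 − 2/5 = 3/5.

3/5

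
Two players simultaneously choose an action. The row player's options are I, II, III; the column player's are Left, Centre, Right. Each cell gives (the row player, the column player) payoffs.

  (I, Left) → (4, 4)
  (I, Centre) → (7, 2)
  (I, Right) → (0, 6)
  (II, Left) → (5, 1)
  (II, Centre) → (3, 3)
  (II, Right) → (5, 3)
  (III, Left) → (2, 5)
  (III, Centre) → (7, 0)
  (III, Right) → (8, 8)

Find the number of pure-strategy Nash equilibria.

(III, Right): the row player gets 8 (best alternative 5); the column player gets 8 (best alternative 5). Neither deviates — NE.
(II, Centre) is not a NE: the row player would switch to I (7 > 3).
No other cell survives both best-response checks, so there is 1 pure NE.

1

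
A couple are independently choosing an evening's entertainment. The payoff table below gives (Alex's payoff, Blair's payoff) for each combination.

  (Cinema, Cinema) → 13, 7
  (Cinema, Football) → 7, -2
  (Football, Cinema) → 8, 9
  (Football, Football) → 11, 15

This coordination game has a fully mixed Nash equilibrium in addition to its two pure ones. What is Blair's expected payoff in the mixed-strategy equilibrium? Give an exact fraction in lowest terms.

41/5

Alex mixes with probability p on Cinema, chosen so Blair is indifferent: 7p + 9(1−p) = (-2)p + 15(1−p) gives p = 2/5.
Blair's expected payoff is 7·2/5 + 9·3/5 = 41/5.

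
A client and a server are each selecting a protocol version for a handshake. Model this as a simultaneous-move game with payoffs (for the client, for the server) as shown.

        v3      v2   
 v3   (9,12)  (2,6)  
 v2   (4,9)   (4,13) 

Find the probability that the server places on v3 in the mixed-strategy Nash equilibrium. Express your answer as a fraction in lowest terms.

2/7

The server's mix q on v3 must make the client indifferent between v3 and v2.
The client's payoff from v3: 9q + 2(1−q). From v2: 4q + 4(1−q).
Set equal: 5q = 2(1−q) → q = 2/7.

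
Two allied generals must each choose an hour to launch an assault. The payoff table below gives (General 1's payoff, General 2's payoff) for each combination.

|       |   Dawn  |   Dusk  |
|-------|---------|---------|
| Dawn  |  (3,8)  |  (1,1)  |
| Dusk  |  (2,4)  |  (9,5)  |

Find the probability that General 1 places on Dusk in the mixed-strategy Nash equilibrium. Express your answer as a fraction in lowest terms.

7/8

General 1's mix p on Dawn must make General 2 indifferent between Dawn and Dusk.
General 2's payoff from Dawn: 8p + 4(1−p). From Dusk: 1p + 5(1−p).
Set equal: 7p = 1(1−p) → p = 1/8.
Probability on Dusk is 1 − 1/8 = 7/8.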